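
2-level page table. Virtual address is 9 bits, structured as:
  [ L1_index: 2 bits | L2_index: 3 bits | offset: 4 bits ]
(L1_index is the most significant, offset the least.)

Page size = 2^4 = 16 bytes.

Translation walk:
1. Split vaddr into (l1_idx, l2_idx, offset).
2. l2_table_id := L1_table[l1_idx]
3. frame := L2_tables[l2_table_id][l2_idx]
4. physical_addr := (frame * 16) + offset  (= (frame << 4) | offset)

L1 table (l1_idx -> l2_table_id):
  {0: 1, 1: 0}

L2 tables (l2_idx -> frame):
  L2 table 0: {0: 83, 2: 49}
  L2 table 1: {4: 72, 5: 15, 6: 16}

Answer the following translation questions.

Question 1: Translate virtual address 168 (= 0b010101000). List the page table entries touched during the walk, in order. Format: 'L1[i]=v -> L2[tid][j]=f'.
Answer: L1[1]=0 -> L2[0][2]=49

Derivation:
vaddr = 168 = 0b010101000
Split: l1_idx=1, l2_idx=2, offset=8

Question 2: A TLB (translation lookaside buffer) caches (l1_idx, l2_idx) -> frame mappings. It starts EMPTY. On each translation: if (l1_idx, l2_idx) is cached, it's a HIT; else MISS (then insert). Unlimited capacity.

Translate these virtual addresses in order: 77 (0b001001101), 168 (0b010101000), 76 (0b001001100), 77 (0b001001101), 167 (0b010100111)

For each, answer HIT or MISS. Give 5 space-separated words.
Answer: MISS MISS HIT HIT HIT

Derivation:
vaddr=77: (0,4) not in TLB -> MISS, insert
vaddr=168: (1,2) not in TLB -> MISS, insert
vaddr=76: (0,4) in TLB -> HIT
vaddr=77: (0,4) in TLB -> HIT
vaddr=167: (1,2) in TLB -> HIT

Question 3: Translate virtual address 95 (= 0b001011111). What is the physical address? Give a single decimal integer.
Answer: 255

Derivation:
vaddr = 95 = 0b001011111
Split: l1_idx=0, l2_idx=5, offset=15
L1[0] = 1
L2[1][5] = 15
paddr = 15 * 16 + 15 = 255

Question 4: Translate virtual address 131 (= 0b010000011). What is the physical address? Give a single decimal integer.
vaddr = 131 = 0b010000011
Split: l1_idx=1, l2_idx=0, offset=3
L1[1] = 0
L2[0][0] = 83
paddr = 83 * 16 + 3 = 1331

Answer: 1331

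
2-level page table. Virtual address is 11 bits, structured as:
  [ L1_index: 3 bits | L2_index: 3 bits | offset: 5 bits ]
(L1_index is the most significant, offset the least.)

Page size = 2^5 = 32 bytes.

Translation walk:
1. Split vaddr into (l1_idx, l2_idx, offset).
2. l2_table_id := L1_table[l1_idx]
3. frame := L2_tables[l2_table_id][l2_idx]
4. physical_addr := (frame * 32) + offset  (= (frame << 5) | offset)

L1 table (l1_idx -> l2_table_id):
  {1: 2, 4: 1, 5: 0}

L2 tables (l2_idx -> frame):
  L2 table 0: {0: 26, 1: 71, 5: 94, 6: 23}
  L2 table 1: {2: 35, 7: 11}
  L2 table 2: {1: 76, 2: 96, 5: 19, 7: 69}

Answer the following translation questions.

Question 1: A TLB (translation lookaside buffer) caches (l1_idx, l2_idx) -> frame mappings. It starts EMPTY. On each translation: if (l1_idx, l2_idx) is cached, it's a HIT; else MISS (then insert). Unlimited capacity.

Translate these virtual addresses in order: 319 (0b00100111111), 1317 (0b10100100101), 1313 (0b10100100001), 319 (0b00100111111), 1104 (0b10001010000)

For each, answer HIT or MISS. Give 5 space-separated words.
vaddr=319: (1,1) not in TLB -> MISS, insert
vaddr=1317: (5,1) not in TLB -> MISS, insert
vaddr=1313: (5,1) in TLB -> HIT
vaddr=319: (1,1) in TLB -> HIT
vaddr=1104: (4,2) not in TLB -> MISS, insert

Answer: MISS MISS HIT HIT MISS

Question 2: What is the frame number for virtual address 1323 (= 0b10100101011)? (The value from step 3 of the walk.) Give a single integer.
Answer: 71

Derivation:
vaddr = 1323: l1_idx=5, l2_idx=1
L1[5] = 0; L2[0][1] = 71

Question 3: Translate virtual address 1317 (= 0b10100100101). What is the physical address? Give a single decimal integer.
vaddr = 1317 = 0b10100100101
Split: l1_idx=5, l2_idx=1, offset=5
L1[5] = 0
L2[0][1] = 71
paddr = 71 * 32 + 5 = 2277

Answer: 2277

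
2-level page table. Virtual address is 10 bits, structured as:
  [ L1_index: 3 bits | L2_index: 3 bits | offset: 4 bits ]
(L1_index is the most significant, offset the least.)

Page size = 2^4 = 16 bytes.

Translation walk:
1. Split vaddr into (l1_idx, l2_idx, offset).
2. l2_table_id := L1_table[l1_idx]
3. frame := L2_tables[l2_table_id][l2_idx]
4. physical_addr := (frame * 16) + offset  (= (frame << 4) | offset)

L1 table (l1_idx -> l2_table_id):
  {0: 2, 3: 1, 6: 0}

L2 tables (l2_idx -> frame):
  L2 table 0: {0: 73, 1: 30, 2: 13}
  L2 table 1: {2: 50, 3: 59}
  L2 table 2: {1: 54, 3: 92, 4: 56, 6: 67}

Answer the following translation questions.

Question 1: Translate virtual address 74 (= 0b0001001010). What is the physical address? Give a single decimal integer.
vaddr = 74 = 0b0001001010
Split: l1_idx=0, l2_idx=4, offset=10
L1[0] = 2
L2[2][4] = 56
paddr = 56 * 16 + 10 = 906

Answer: 906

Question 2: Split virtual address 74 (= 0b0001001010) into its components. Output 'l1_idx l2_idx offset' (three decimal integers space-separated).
Answer: 0 4 10

Derivation:
vaddr = 74 = 0b0001001010
  top 3 bits -> l1_idx = 0
  next 3 bits -> l2_idx = 4
  bottom 4 bits -> offset = 10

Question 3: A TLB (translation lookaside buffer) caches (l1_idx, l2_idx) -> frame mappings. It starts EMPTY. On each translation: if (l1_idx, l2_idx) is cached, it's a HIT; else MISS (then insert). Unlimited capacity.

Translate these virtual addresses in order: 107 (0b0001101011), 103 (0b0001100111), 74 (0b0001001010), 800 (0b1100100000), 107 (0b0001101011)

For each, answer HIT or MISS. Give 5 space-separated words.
Answer: MISS HIT MISS MISS HIT

Derivation:
vaddr=107: (0,6) not in TLB -> MISS, insert
vaddr=103: (0,6) in TLB -> HIT
vaddr=74: (0,4) not in TLB -> MISS, insert
vaddr=800: (6,2) not in TLB -> MISS, insert
vaddr=107: (0,6) in TLB -> HIT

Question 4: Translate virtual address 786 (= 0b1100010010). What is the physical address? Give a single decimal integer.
Answer: 482

Derivation:
vaddr = 786 = 0b1100010010
Split: l1_idx=6, l2_idx=1, offset=2
L1[6] = 0
L2[0][1] = 30
paddr = 30 * 16 + 2 = 482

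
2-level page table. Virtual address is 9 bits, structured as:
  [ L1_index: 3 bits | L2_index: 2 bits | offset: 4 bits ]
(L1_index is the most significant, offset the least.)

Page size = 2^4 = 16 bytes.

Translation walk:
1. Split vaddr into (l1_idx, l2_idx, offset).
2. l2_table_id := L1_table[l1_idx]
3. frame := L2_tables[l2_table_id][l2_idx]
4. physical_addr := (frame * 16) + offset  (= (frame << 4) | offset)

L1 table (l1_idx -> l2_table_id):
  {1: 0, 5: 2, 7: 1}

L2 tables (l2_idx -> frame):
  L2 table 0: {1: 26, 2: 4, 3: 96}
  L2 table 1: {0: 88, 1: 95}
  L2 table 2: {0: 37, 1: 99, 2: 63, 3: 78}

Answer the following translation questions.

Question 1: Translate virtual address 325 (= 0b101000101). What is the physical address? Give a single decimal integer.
Answer: 597

Derivation:
vaddr = 325 = 0b101000101
Split: l1_idx=5, l2_idx=0, offset=5
L1[5] = 2
L2[2][0] = 37
paddr = 37 * 16 + 5 = 597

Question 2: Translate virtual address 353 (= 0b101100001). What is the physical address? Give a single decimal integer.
Answer: 1009

Derivation:
vaddr = 353 = 0b101100001
Split: l1_idx=5, l2_idx=2, offset=1
L1[5] = 2
L2[2][2] = 63
paddr = 63 * 16 + 1 = 1009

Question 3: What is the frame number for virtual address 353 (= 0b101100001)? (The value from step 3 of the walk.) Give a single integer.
vaddr = 353: l1_idx=5, l2_idx=2
L1[5] = 2; L2[2][2] = 63

Answer: 63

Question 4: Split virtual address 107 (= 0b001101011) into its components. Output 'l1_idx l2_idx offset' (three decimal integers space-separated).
Answer: 1 2 11

Derivation:
vaddr = 107 = 0b001101011
  top 3 bits -> l1_idx = 1
  next 2 bits -> l2_idx = 2
  bottom 4 bits -> offset = 11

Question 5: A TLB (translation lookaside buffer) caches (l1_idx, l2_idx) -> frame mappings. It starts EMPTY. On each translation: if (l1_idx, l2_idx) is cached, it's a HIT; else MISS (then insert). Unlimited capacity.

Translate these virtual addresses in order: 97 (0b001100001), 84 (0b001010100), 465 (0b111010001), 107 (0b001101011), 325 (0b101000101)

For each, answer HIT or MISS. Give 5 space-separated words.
vaddr=97: (1,2) not in TLB -> MISS, insert
vaddr=84: (1,1) not in TLB -> MISS, insert
vaddr=465: (7,1) not in TLB -> MISS, insert
vaddr=107: (1,2) in TLB -> HIT
vaddr=325: (5,0) not in TLB -> MISS, insert

Answer: MISS MISS MISS HIT MISS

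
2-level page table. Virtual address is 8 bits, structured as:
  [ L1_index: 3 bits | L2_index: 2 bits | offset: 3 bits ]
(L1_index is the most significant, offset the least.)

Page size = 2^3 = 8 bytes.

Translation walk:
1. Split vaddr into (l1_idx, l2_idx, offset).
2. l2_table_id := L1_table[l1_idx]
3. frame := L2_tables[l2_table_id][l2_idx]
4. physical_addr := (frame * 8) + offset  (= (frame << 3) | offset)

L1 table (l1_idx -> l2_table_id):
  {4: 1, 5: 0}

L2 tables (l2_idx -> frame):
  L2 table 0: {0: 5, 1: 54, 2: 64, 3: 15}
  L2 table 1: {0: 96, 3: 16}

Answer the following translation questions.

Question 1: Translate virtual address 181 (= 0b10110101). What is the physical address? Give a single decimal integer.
vaddr = 181 = 0b10110101
Split: l1_idx=5, l2_idx=2, offset=5
L1[5] = 0
L2[0][2] = 64
paddr = 64 * 8 + 5 = 517

Answer: 517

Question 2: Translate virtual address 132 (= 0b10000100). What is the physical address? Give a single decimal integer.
vaddr = 132 = 0b10000100
Split: l1_idx=4, l2_idx=0, offset=4
L1[4] = 1
L2[1][0] = 96
paddr = 96 * 8 + 4 = 772

Answer: 772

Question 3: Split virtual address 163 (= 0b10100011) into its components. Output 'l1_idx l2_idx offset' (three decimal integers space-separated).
vaddr = 163 = 0b10100011
  top 3 bits -> l1_idx = 5
  next 2 bits -> l2_idx = 0
  bottom 3 bits -> offset = 3

Answer: 5 0 3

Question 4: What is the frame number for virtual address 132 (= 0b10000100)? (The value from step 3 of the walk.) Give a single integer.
vaddr = 132: l1_idx=4, l2_idx=0
L1[4] = 1; L2[1][0] = 96

Answer: 96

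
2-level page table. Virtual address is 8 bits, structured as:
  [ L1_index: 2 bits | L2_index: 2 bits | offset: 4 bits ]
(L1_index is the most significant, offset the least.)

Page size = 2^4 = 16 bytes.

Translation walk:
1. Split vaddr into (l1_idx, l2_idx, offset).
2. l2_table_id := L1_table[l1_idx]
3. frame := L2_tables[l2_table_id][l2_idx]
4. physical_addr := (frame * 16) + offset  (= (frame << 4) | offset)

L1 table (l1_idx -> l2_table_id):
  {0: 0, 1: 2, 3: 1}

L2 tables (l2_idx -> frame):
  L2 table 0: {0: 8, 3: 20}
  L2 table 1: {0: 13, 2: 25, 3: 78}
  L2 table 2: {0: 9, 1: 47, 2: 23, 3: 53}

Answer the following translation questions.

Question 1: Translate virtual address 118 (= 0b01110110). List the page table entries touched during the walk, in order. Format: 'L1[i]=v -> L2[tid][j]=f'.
vaddr = 118 = 0b01110110
Split: l1_idx=1, l2_idx=3, offset=6

Answer: L1[1]=2 -> L2[2][3]=53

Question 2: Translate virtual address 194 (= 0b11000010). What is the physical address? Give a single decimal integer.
vaddr = 194 = 0b11000010
Split: l1_idx=3, l2_idx=0, offset=2
L1[3] = 1
L2[1][0] = 13
paddr = 13 * 16 + 2 = 210

Answer: 210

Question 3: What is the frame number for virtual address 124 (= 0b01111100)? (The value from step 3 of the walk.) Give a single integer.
Answer: 53

Derivation:
vaddr = 124: l1_idx=1, l2_idx=3
L1[1] = 2; L2[2][3] = 53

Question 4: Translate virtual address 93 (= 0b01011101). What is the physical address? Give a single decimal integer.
vaddr = 93 = 0b01011101
Split: l1_idx=1, l2_idx=1, offset=13
L1[1] = 2
L2[2][1] = 47
paddr = 47 * 16 + 13 = 765

Answer: 765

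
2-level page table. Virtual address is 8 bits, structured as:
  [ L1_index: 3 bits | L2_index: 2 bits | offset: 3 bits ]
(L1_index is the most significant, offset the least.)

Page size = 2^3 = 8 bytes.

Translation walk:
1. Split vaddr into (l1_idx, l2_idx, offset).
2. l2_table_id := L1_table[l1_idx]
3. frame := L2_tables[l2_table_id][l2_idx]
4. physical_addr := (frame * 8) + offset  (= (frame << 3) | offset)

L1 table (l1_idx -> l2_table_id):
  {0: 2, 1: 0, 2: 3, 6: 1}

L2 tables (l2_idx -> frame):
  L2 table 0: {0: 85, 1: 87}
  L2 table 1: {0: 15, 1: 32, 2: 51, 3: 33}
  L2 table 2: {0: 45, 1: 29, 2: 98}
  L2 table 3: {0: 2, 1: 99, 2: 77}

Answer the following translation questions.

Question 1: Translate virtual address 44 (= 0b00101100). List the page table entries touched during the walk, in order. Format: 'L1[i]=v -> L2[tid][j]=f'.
Answer: L1[1]=0 -> L2[0][1]=87

Derivation:
vaddr = 44 = 0b00101100
Split: l1_idx=1, l2_idx=1, offset=4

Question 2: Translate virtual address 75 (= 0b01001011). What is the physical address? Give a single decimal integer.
Answer: 795

Derivation:
vaddr = 75 = 0b01001011
Split: l1_idx=2, l2_idx=1, offset=3
L1[2] = 3
L2[3][1] = 99
paddr = 99 * 8 + 3 = 795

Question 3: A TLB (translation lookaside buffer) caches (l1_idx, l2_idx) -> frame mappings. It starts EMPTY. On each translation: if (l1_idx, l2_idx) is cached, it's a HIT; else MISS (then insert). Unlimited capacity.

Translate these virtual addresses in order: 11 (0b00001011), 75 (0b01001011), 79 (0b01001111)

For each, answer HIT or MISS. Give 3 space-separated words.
Answer: MISS MISS HIT

Derivation:
vaddr=11: (0,1) not in TLB -> MISS, insert
vaddr=75: (2,1) not in TLB -> MISS, insert
vaddr=79: (2,1) in TLB -> HIT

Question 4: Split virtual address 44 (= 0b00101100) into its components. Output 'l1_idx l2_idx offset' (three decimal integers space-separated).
vaddr = 44 = 0b00101100
  top 3 bits -> l1_idx = 1
  next 2 bits -> l2_idx = 1
  bottom 3 bits -> offset = 4

Answer: 1 1 4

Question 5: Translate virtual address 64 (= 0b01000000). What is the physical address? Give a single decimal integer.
Answer: 16

Derivation:
vaddr = 64 = 0b01000000
Split: l1_idx=2, l2_idx=0, offset=0
L1[2] = 3
L2[3][0] = 2
paddr = 2 * 8 + 0 = 16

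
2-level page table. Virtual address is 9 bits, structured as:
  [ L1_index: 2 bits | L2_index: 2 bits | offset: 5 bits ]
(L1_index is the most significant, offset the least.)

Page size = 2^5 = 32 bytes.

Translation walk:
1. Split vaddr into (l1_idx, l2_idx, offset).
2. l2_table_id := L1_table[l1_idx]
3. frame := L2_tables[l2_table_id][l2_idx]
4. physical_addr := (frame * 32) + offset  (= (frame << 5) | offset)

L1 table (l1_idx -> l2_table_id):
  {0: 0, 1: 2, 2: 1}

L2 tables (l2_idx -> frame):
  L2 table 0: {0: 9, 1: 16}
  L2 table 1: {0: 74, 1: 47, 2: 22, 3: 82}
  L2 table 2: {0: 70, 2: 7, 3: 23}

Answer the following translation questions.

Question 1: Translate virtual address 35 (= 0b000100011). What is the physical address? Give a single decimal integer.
vaddr = 35 = 0b000100011
Split: l1_idx=0, l2_idx=1, offset=3
L1[0] = 0
L2[0][1] = 16
paddr = 16 * 32 + 3 = 515

Answer: 515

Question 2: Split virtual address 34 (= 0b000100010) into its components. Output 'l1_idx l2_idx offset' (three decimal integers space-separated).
Answer: 0 1 2

Derivation:
vaddr = 34 = 0b000100010
  top 2 bits -> l1_idx = 0
  next 2 bits -> l2_idx = 1
  bottom 5 bits -> offset = 2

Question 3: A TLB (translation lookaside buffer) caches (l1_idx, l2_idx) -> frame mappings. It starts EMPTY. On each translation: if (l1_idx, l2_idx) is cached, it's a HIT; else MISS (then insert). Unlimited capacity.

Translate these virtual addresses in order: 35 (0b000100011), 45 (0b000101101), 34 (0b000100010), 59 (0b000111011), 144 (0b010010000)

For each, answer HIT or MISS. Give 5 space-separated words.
vaddr=35: (0,1) not in TLB -> MISS, insert
vaddr=45: (0,1) in TLB -> HIT
vaddr=34: (0,1) in TLB -> HIT
vaddr=59: (0,1) in TLB -> HIT
vaddr=144: (1,0) not in TLB -> MISS, insert

Answer: MISS HIT HIT HIT MISS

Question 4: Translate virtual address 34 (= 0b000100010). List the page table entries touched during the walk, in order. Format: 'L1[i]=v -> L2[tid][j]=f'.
Answer: L1[0]=0 -> L2[0][1]=16

Derivation:
vaddr = 34 = 0b000100010
Split: l1_idx=0, l2_idx=1, offset=2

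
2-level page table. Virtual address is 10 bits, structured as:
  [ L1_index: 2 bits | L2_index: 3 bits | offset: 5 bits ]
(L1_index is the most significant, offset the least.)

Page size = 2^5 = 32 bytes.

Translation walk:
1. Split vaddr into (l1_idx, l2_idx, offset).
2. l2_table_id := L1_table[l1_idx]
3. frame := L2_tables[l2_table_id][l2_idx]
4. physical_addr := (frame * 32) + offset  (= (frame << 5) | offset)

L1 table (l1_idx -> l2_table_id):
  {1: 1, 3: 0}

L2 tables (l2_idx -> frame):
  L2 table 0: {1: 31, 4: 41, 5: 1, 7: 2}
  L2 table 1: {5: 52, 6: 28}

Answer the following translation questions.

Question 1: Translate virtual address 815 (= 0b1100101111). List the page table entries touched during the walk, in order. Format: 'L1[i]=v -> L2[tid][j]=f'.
Answer: L1[3]=0 -> L2[0][1]=31

Derivation:
vaddr = 815 = 0b1100101111
Split: l1_idx=3, l2_idx=1, offset=15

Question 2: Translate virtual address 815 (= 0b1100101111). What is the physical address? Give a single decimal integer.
vaddr = 815 = 0b1100101111
Split: l1_idx=3, l2_idx=1, offset=15
L1[3] = 0
L2[0][1] = 31
paddr = 31 * 32 + 15 = 1007

Answer: 1007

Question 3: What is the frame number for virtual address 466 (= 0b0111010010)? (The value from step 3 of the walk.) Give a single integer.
vaddr = 466: l1_idx=1, l2_idx=6
L1[1] = 1; L2[1][6] = 28

Answer: 28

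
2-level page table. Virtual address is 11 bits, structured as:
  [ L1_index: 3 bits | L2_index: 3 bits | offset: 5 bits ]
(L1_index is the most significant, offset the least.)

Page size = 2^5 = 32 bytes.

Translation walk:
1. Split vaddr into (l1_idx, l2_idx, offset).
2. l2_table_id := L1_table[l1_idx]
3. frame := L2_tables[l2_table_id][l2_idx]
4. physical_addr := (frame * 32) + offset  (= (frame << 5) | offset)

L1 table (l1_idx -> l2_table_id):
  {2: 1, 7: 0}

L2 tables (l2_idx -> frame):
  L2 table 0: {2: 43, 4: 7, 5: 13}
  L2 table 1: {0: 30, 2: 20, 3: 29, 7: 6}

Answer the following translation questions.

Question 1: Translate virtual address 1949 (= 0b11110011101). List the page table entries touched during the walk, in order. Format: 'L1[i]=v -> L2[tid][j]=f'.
vaddr = 1949 = 0b11110011101
Split: l1_idx=7, l2_idx=4, offset=29

Answer: L1[7]=0 -> L2[0][4]=7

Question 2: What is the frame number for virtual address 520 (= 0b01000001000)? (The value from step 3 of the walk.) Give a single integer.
vaddr = 520: l1_idx=2, l2_idx=0
L1[2] = 1; L2[1][0] = 30

Answer: 30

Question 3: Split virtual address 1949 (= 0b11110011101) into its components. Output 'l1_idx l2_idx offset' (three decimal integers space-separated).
vaddr = 1949 = 0b11110011101
  top 3 bits -> l1_idx = 7
  next 3 bits -> l2_idx = 4
  bottom 5 bits -> offset = 29

Answer: 7 4 29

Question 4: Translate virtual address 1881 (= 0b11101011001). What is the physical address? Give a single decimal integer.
vaddr = 1881 = 0b11101011001
Split: l1_idx=7, l2_idx=2, offset=25
L1[7] = 0
L2[0][2] = 43
paddr = 43 * 32 + 25 = 1401

Answer: 1401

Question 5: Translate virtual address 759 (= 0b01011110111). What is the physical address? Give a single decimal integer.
Answer: 215

Derivation:
vaddr = 759 = 0b01011110111
Split: l1_idx=2, l2_idx=7, offset=23
L1[2] = 1
L2[1][7] = 6
paddr = 6 * 32 + 23 = 215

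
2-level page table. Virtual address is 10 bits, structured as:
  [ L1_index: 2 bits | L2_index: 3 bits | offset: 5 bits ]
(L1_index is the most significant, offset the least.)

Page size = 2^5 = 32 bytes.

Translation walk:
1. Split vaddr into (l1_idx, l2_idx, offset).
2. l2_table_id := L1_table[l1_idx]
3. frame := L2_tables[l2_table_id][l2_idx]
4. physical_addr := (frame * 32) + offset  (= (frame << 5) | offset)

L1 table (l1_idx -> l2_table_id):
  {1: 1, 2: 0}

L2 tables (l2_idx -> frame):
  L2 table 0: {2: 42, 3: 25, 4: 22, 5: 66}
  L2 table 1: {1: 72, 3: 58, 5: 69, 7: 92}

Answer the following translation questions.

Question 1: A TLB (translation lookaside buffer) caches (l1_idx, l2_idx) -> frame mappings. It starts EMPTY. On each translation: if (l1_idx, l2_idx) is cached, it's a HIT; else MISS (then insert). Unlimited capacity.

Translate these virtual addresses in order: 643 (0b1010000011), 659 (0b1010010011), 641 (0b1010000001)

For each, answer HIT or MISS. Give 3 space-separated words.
Answer: MISS HIT HIT

Derivation:
vaddr=643: (2,4) not in TLB -> MISS, insert
vaddr=659: (2,4) in TLB -> HIT
vaddr=641: (2,4) in TLB -> HIT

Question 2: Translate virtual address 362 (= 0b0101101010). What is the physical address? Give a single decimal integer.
Answer: 1866

Derivation:
vaddr = 362 = 0b0101101010
Split: l1_idx=1, l2_idx=3, offset=10
L1[1] = 1
L2[1][3] = 58
paddr = 58 * 32 + 10 = 1866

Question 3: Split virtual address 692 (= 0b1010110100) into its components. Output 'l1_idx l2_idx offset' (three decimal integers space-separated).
Answer: 2 5 20

Derivation:
vaddr = 692 = 0b1010110100
  top 2 bits -> l1_idx = 2
  next 3 bits -> l2_idx = 5
  bottom 5 bits -> offset = 20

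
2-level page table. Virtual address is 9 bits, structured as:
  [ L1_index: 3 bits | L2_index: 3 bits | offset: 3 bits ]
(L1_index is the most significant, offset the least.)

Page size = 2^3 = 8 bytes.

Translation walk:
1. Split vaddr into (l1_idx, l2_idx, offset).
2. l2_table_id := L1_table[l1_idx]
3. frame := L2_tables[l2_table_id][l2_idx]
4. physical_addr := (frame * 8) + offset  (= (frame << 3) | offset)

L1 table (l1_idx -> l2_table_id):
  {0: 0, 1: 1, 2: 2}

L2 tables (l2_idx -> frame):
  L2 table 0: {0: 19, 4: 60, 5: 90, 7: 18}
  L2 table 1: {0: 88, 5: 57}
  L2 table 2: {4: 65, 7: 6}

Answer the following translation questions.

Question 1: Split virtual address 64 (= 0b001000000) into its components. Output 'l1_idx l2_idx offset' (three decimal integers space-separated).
Answer: 1 0 0

Derivation:
vaddr = 64 = 0b001000000
  top 3 bits -> l1_idx = 1
  next 3 bits -> l2_idx = 0
  bottom 3 bits -> offset = 0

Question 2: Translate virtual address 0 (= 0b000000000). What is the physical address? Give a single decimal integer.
vaddr = 0 = 0b000000000
Split: l1_idx=0, l2_idx=0, offset=0
L1[0] = 0
L2[0][0] = 19
paddr = 19 * 8 + 0 = 152

Answer: 152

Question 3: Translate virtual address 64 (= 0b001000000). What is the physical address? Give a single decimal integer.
Answer: 704

Derivation:
vaddr = 64 = 0b001000000
Split: l1_idx=1, l2_idx=0, offset=0
L1[1] = 1
L2[1][0] = 88
paddr = 88 * 8 + 0 = 704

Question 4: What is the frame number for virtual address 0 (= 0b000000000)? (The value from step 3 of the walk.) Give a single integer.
vaddr = 0: l1_idx=0, l2_idx=0
L1[0] = 0; L2[0][0] = 19

Answer: 19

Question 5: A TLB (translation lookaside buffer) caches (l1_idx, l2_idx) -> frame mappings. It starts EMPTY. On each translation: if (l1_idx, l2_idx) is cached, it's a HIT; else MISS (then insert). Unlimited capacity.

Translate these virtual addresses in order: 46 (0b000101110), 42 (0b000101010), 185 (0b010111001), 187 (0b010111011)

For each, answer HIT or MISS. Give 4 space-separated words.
Answer: MISS HIT MISS HIT

Derivation:
vaddr=46: (0,5) not in TLB -> MISS, insert
vaddr=42: (0,5) in TLB -> HIT
vaddr=185: (2,7) not in TLB -> MISS, insert
vaddr=187: (2,7) in TLB -> HIT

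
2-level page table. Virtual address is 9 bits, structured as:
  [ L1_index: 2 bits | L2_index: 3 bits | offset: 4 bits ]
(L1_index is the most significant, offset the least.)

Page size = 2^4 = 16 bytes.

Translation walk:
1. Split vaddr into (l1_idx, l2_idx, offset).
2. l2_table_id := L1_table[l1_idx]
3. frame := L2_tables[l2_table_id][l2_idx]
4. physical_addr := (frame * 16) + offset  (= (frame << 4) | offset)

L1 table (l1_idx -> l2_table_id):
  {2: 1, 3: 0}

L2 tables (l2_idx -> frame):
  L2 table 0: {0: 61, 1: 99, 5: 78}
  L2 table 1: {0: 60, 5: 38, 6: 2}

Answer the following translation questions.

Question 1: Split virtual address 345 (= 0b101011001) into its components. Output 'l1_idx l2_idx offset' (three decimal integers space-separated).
vaddr = 345 = 0b101011001
  top 2 bits -> l1_idx = 2
  next 3 bits -> l2_idx = 5
  bottom 4 bits -> offset = 9

Answer: 2 5 9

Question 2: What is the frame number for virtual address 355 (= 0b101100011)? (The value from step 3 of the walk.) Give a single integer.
Answer: 2

Derivation:
vaddr = 355: l1_idx=2, l2_idx=6
L1[2] = 1; L2[1][6] = 2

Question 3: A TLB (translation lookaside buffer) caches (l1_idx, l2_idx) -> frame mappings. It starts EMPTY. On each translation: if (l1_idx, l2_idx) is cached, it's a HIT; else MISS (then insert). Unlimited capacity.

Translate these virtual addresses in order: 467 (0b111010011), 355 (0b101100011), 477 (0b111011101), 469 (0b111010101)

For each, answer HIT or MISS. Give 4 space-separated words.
vaddr=467: (3,5) not in TLB -> MISS, insert
vaddr=355: (2,6) not in TLB -> MISS, insert
vaddr=477: (3,5) in TLB -> HIT
vaddr=469: (3,5) in TLB -> HIT

Answer: MISS MISS HIT HIT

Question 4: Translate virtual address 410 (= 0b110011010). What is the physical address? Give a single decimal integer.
vaddr = 410 = 0b110011010
Split: l1_idx=3, l2_idx=1, offset=10
L1[3] = 0
L2[0][1] = 99
paddr = 99 * 16 + 10 = 1594

Answer: 1594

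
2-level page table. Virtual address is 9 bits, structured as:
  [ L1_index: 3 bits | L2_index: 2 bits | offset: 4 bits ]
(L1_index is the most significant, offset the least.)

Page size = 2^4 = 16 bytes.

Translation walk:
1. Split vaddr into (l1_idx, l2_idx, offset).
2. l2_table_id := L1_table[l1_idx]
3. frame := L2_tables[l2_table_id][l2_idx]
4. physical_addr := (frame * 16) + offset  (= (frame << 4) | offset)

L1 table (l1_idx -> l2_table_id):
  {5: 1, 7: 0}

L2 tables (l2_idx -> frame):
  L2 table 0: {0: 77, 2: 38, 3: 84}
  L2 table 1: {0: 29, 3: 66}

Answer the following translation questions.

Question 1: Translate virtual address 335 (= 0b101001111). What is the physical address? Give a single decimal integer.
Answer: 479

Derivation:
vaddr = 335 = 0b101001111
Split: l1_idx=5, l2_idx=0, offset=15
L1[5] = 1
L2[1][0] = 29
paddr = 29 * 16 + 15 = 479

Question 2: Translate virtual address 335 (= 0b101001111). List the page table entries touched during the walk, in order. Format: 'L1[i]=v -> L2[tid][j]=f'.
vaddr = 335 = 0b101001111
Split: l1_idx=5, l2_idx=0, offset=15

Answer: L1[5]=1 -> L2[1][0]=29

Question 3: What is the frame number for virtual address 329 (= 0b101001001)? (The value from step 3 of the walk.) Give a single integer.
Answer: 29

Derivation:
vaddr = 329: l1_idx=5, l2_idx=0
L1[5] = 1; L2[1][0] = 29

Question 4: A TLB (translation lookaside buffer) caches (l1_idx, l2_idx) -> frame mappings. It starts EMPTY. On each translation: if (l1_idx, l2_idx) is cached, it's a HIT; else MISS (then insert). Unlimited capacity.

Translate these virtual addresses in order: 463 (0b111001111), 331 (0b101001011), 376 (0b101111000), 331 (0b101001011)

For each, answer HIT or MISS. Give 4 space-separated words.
vaddr=463: (7,0) not in TLB -> MISS, insert
vaddr=331: (5,0) not in TLB -> MISS, insert
vaddr=376: (5,3) not in TLB -> MISS, insert
vaddr=331: (5,0) in TLB -> HIT

Answer: MISS MISS MISS HIT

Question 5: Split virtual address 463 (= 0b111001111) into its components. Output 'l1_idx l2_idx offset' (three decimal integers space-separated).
vaddr = 463 = 0b111001111
  top 3 bits -> l1_idx = 7
  next 2 bits -> l2_idx = 0
  bottom 4 bits -> offset = 15

Answer: 7 0 15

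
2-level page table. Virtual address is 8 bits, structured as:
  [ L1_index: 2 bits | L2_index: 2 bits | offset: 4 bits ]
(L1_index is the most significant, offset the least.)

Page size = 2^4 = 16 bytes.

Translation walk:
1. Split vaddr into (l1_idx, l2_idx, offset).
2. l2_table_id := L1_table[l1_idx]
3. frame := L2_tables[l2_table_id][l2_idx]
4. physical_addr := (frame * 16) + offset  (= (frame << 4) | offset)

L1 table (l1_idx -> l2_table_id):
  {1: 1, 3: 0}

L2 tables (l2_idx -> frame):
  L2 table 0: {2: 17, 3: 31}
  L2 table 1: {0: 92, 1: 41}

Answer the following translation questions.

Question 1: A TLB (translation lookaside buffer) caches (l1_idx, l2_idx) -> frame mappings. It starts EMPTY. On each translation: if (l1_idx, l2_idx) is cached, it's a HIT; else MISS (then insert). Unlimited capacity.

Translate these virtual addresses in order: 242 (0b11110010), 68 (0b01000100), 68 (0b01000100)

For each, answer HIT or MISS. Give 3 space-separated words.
vaddr=242: (3,3) not in TLB -> MISS, insert
vaddr=68: (1,0) not in TLB -> MISS, insert
vaddr=68: (1,0) in TLB -> HIT

Answer: MISS MISS HIT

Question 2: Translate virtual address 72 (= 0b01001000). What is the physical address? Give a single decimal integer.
vaddr = 72 = 0b01001000
Split: l1_idx=1, l2_idx=0, offset=8
L1[1] = 1
L2[1][0] = 92
paddr = 92 * 16 + 8 = 1480

Answer: 1480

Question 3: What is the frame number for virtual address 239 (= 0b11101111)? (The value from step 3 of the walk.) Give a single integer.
Answer: 17

Derivation:
vaddr = 239: l1_idx=3, l2_idx=2
L1[3] = 0; L2[0][2] = 17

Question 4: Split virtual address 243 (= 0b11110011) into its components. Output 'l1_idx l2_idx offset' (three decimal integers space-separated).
vaddr = 243 = 0b11110011
  top 2 bits -> l1_idx = 3
  next 2 bits -> l2_idx = 3
  bottom 4 bits -> offset = 3

Answer: 3 3 3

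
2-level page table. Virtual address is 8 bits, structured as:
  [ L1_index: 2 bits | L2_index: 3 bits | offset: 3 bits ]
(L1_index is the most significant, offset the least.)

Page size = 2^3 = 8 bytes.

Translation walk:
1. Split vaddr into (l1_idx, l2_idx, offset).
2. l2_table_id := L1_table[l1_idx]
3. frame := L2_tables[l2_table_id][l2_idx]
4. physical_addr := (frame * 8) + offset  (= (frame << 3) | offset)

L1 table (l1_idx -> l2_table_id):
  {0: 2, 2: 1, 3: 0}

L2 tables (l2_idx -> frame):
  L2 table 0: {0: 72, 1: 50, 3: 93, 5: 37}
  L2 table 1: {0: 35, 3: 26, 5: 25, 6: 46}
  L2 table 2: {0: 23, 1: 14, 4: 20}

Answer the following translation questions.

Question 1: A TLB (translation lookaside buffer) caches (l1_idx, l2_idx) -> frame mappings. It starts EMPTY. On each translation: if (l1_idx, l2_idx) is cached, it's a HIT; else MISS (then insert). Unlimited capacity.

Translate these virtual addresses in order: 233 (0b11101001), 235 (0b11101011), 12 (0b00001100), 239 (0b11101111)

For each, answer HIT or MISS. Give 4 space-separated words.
Answer: MISS HIT MISS HIT

Derivation:
vaddr=233: (3,5) not in TLB -> MISS, insert
vaddr=235: (3,5) in TLB -> HIT
vaddr=12: (0,1) not in TLB -> MISS, insert
vaddr=239: (3,5) in TLB -> HIT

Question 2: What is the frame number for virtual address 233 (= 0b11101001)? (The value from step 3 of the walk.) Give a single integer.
vaddr = 233: l1_idx=3, l2_idx=5
L1[3] = 0; L2[0][5] = 37

Answer: 37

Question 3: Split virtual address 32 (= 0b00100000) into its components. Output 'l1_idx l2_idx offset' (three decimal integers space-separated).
vaddr = 32 = 0b00100000
  top 2 bits -> l1_idx = 0
  next 3 bits -> l2_idx = 4
  bottom 3 bits -> offset = 0

Answer: 0 4 0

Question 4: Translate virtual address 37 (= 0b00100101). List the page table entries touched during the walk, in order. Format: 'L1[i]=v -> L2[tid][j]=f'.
Answer: L1[0]=2 -> L2[2][4]=20

Derivation:
vaddr = 37 = 0b00100101
Split: l1_idx=0, l2_idx=4, offset=5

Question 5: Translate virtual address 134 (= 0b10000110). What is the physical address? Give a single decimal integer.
vaddr = 134 = 0b10000110
Split: l1_idx=2, l2_idx=0, offset=6
L1[2] = 1
L2[1][0] = 35
paddr = 35 * 8 + 6 = 286

Answer: 286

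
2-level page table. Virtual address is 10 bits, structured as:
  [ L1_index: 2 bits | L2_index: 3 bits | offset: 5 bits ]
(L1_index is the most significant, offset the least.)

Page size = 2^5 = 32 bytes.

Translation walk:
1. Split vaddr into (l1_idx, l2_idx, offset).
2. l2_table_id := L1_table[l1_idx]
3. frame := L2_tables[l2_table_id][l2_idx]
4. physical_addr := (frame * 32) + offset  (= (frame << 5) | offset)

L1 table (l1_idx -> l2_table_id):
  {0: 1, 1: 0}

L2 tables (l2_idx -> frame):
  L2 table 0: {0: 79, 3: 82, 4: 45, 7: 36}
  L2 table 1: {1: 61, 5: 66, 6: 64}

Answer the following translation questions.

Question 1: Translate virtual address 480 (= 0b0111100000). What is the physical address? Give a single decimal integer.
vaddr = 480 = 0b0111100000
Split: l1_idx=1, l2_idx=7, offset=0
L1[1] = 0
L2[0][7] = 36
paddr = 36 * 32 + 0 = 1152

Answer: 1152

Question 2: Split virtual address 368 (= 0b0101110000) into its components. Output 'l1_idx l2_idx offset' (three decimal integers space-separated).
Answer: 1 3 16

Derivation:
vaddr = 368 = 0b0101110000
  top 2 bits -> l1_idx = 1
  next 3 bits -> l2_idx = 3
  bottom 5 bits -> offset = 16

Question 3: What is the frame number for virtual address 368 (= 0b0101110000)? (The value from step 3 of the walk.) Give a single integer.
vaddr = 368: l1_idx=1, l2_idx=3
L1[1] = 0; L2[0][3] = 82

Answer: 82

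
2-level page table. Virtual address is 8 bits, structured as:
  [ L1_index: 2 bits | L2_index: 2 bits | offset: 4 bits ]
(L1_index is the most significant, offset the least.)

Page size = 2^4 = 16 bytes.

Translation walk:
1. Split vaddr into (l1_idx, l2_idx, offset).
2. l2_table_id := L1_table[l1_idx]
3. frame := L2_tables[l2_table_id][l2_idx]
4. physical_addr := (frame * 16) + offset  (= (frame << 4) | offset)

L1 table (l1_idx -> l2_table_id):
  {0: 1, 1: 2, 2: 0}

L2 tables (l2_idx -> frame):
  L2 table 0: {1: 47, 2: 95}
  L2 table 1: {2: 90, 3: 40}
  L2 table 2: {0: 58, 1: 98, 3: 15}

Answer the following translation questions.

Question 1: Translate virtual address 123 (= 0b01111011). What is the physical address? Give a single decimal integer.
Answer: 251

Derivation:
vaddr = 123 = 0b01111011
Split: l1_idx=1, l2_idx=3, offset=11
L1[1] = 2
L2[2][3] = 15
paddr = 15 * 16 + 11 = 251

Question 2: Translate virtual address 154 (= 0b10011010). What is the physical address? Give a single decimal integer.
vaddr = 154 = 0b10011010
Split: l1_idx=2, l2_idx=1, offset=10
L1[2] = 0
L2[0][1] = 47
paddr = 47 * 16 + 10 = 762

Answer: 762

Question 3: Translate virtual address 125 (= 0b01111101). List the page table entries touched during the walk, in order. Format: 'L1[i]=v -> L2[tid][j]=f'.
vaddr = 125 = 0b01111101
Split: l1_idx=1, l2_idx=3, offset=13

Answer: L1[1]=2 -> L2[2][3]=15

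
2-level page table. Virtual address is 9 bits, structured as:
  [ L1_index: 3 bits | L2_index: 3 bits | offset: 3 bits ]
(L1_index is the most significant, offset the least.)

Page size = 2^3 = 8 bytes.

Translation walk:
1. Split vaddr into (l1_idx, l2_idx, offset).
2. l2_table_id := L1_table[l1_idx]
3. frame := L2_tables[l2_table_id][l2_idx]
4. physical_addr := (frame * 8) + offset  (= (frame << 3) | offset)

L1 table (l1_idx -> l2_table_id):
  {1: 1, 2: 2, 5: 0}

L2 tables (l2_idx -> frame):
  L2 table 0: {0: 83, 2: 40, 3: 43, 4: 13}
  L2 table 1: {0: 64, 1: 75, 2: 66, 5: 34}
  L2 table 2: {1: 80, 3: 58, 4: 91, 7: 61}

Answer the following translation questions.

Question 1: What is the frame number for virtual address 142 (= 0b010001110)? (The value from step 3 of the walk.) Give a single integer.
Answer: 80

Derivation:
vaddr = 142: l1_idx=2, l2_idx=1
L1[2] = 2; L2[2][1] = 80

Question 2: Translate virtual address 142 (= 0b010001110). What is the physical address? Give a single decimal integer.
vaddr = 142 = 0b010001110
Split: l1_idx=2, l2_idx=1, offset=6
L1[2] = 2
L2[2][1] = 80
paddr = 80 * 8 + 6 = 646

Answer: 646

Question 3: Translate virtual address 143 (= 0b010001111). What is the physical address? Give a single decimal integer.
vaddr = 143 = 0b010001111
Split: l1_idx=2, l2_idx=1, offset=7
L1[2] = 2
L2[2][1] = 80
paddr = 80 * 8 + 7 = 647

Answer: 647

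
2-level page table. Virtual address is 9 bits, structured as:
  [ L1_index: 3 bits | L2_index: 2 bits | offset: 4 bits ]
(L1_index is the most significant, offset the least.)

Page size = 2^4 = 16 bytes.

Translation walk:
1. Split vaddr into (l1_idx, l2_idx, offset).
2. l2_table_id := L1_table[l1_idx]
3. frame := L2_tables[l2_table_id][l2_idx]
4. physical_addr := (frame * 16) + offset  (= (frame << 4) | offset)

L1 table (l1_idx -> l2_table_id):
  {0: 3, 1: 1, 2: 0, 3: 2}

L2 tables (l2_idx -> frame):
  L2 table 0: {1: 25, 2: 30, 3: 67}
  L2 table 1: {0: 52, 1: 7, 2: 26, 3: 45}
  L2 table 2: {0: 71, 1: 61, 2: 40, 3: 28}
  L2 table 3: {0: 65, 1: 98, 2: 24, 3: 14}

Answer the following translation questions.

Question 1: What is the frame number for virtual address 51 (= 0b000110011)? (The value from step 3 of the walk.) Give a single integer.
vaddr = 51: l1_idx=0, l2_idx=3
L1[0] = 3; L2[3][3] = 14

Answer: 14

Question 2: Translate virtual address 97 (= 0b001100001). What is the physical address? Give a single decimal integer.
vaddr = 97 = 0b001100001
Split: l1_idx=1, l2_idx=2, offset=1
L1[1] = 1
L2[1][2] = 26
paddr = 26 * 16 + 1 = 417

Answer: 417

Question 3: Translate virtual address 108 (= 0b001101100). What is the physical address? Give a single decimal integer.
Answer: 428

Derivation:
vaddr = 108 = 0b001101100
Split: l1_idx=1, l2_idx=2, offset=12
L1[1] = 1
L2[1][2] = 26
paddr = 26 * 16 + 12 = 428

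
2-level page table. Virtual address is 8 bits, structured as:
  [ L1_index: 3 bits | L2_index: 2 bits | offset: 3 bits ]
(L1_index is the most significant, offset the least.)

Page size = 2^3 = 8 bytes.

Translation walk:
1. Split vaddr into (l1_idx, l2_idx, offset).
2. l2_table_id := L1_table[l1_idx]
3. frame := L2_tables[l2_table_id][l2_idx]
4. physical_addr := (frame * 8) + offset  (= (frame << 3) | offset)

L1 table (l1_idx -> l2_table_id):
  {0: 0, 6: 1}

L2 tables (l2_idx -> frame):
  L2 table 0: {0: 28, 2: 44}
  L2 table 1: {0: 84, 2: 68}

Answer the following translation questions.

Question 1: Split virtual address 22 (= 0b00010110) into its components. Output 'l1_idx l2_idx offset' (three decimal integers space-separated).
vaddr = 22 = 0b00010110
  top 3 bits -> l1_idx = 0
  next 2 bits -> l2_idx = 2
  bottom 3 bits -> offset = 6

Answer: 0 2 6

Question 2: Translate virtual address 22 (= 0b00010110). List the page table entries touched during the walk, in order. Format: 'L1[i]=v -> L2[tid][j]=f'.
vaddr = 22 = 0b00010110
Split: l1_idx=0, l2_idx=2, offset=6

Answer: L1[0]=0 -> L2[0][2]=44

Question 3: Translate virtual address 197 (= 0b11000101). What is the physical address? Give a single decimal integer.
vaddr = 197 = 0b11000101
Split: l1_idx=6, l2_idx=0, offset=5
L1[6] = 1
L2[1][0] = 84
paddr = 84 * 8 + 5 = 677

Answer: 677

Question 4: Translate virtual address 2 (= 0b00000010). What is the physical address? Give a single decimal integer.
Answer: 226

Derivation:
vaddr = 2 = 0b00000010
Split: l1_idx=0, l2_idx=0, offset=2
L1[0] = 0
L2[0][0] = 28
paddr = 28 * 8 + 2 = 226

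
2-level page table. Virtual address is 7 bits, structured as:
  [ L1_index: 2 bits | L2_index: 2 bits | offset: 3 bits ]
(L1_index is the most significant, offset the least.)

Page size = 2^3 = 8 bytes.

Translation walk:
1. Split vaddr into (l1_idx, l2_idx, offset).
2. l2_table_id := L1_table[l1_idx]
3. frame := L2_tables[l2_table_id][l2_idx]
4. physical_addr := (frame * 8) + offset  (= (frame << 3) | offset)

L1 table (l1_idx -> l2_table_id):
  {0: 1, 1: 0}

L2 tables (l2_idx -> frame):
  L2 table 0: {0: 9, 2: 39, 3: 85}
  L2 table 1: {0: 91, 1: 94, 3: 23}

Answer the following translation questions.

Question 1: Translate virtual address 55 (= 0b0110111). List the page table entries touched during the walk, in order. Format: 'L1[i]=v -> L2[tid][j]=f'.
vaddr = 55 = 0b0110111
Split: l1_idx=1, l2_idx=2, offset=7

Answer: L1[1]=0 -> L2[0][2]=39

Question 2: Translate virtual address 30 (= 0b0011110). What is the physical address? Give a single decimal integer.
vaddr = 30 = 0b0011110
Split: l1_idx=0, l2_idx=3, offset=6
L1[0] = 1
L2[1][3] = 23
paddr = 23 * 8 + 6 = 190

Answer: 190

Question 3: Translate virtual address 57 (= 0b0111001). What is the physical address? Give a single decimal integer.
Answer: 681

Derivation:
vaddr = 57 = 0b0111001
Split: l1_idx=1, l2_idx=3, offset=1
L1[1] = 0
L2[0][3] = 85
paddr = 85 * 8 + 1 = 681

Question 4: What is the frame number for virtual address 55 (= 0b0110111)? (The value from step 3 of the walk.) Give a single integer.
vaddr = 55: l1_idx=1, l2_idx=2
L1[1] = 0; L2[0][2] = 39

Answer: 39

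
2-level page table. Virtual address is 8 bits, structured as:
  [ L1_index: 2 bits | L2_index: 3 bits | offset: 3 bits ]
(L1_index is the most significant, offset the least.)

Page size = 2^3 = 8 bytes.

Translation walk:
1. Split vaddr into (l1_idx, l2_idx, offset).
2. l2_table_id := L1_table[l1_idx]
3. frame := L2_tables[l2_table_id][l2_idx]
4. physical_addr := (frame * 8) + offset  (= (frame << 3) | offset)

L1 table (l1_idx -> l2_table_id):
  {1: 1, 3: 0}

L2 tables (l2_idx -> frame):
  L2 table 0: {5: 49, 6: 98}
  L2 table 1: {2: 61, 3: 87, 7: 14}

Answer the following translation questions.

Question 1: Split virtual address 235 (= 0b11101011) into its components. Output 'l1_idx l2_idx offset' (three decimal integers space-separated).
vaddr = 235 = 0b11101011
  top 2 bits -> l1_idx = 3
  next 3 bits -> l2_idx = 5
  bottom 3 bits -> offset = 3

Answer: 3 5 3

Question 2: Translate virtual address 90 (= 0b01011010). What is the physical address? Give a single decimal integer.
Answer: 698

Derivation:
vaddr = 90 = 0b01011010
Split: l1_idx=1, l2_idx=3, offset=2
L1[1] = 1
L2[1][3] = 87
paddr = 87 * 8 + 2 = 698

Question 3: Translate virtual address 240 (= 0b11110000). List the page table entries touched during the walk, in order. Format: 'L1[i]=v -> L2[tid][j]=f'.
vaddr = 240 = 0b11110000
Split: l1_idx=3, l2_idx=6, offset=0

Answer: L1[3]=0 -> L2[0][6]=98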